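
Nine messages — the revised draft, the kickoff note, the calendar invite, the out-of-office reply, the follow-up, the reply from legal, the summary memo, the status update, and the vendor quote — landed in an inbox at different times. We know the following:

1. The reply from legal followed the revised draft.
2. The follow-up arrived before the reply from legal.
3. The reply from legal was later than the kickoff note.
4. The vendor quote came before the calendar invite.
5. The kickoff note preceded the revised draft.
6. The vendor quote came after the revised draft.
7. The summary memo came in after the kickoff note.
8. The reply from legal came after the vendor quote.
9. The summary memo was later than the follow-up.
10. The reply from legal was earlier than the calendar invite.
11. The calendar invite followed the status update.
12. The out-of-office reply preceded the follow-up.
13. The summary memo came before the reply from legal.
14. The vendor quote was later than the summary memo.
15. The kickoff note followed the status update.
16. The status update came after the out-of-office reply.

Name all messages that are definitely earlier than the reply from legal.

the follow-up, the kickoff note, the out-of-office reply, the revised draft, the status update, the summary memo, the vendor quote

Directly stated before the reply from legal: the follow-up, the kickoff note, the revised draft, the summary memo, and the vendor quote.
The out-of-office reply reaches the reply from legal via the out-of-office reply → the follow-up → the reply from legal.
The status update reaches the reply from legal via the status update → the kickoff note → the reply from legal.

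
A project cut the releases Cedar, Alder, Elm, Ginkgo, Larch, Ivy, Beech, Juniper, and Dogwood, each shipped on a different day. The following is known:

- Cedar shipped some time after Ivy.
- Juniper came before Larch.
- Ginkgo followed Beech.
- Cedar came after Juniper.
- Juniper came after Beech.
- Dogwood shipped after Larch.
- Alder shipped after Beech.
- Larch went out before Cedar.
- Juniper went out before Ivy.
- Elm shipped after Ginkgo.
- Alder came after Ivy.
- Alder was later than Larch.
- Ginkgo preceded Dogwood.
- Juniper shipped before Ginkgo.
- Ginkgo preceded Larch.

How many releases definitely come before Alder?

5

Directly stated before Alder: Beech, Ivy, and Larch.
Ginkgo reaches Alder via Ginkgo → Larch → Alder.
Juniper reaches Alder via Juniper → Ivy → Alder.
No chain forces Dogwood (or any of the others) ahead of Alder.
That's Beech, Ginkgo, Ivy, Juniper, and Larch — 5 in all.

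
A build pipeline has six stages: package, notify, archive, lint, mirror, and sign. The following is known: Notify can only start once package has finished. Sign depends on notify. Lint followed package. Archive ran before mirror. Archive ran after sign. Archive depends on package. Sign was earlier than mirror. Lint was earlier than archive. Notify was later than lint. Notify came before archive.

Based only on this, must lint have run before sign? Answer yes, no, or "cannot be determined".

Chain the constraints: lint → notify → sign. Each link is directly stated, so lint comes before sign.

yes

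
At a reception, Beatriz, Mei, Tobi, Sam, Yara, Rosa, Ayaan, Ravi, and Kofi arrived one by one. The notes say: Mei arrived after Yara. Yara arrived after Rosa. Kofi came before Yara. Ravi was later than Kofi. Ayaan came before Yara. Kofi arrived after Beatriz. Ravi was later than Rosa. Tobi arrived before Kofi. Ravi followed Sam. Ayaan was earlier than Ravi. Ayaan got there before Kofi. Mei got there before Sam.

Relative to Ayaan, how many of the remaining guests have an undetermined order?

Forced after Ayaan: Kofi, Mei, Ravi, Sam, and Yara.
That leaves Beatriz, Rosa, and Tobi with no forced order relative to Ayaan — 3.

3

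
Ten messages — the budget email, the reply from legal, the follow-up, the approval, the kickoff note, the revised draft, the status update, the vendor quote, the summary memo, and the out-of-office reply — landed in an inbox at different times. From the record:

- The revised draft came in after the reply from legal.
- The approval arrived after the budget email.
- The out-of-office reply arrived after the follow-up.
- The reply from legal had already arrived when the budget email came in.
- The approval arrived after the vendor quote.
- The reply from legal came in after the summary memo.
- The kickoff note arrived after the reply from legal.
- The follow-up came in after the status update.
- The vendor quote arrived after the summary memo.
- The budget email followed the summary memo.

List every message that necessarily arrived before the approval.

the budget email, the reply from legal, the summary memo, the vendor quote

Directly stated before the approval: the budget email and the vendor quote.
The reply from legal reaches the approval via the reply from legal → the budget email → the approval.
The summary memo reaches the approval via the summary memo → the vendor quote → the approval.
No chain forces the out-of-office reply (or any of the others) ahead of the approval.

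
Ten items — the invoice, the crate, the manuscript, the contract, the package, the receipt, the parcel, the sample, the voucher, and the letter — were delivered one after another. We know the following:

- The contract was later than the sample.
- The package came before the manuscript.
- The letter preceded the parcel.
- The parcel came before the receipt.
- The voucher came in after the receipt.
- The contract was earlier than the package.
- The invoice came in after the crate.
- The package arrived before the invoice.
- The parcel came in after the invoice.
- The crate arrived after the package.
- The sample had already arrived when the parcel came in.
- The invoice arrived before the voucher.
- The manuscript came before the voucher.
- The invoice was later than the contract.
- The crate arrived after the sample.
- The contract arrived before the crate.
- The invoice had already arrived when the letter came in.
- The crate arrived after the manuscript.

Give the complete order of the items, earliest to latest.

The constraints fix every adjacent pair, so only one ordering works:
the sample → the contract → the package → the manuscript → the crate → the invoice → the letter → the parcel → the receipt → the voucher.

the sample, the contract, the package, the manuscript, the crate, the invoice, the letter, the parcel, the receipt, the voucher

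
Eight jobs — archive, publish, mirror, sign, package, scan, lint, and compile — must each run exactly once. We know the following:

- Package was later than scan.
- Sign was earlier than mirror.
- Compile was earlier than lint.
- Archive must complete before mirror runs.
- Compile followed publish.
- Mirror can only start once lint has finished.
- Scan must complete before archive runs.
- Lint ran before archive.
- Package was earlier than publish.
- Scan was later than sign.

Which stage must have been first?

sign

Sign has a chain of constraints placing it before every other stage, so sign must be first.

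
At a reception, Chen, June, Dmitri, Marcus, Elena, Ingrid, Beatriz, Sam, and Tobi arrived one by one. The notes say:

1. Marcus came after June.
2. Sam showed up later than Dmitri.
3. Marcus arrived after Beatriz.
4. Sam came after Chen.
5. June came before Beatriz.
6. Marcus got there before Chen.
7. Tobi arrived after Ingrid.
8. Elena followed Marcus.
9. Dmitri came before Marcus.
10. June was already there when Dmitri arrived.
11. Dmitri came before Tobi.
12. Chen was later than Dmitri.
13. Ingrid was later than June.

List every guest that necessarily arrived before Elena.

Beatriz, Dmitri, June, Marcus

Directly stated before Elena: Marcus.
Beatriz reaches Elena via Beatriz → Marcus → Elena.
Dmitri reaches Elena via Dmitri → Marcus → Elena.
June reaches Elena via June → Marcus → Elena.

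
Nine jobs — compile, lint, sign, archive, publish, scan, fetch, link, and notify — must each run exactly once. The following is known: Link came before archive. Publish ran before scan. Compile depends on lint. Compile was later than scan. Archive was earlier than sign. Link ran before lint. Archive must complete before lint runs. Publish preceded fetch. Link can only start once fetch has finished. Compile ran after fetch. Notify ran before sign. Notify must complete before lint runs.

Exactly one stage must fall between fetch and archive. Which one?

link

Tracing the constraints gives fetch → link → archive, so link sits after fetch and before archive.
No other stage is forced both after fetch and before archive.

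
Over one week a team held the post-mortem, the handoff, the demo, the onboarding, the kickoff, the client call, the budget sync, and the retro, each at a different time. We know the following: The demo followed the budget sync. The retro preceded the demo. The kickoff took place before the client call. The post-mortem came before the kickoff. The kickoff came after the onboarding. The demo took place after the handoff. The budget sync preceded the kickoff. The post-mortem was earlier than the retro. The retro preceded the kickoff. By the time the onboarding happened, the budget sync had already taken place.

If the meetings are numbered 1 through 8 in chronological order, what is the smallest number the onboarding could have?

2

The budget sync must come before the onboarding — 1 forced predecessor.
Nothing else is forced ahead of the onboarding, so its earliest slot is position 1 + 1 = 2.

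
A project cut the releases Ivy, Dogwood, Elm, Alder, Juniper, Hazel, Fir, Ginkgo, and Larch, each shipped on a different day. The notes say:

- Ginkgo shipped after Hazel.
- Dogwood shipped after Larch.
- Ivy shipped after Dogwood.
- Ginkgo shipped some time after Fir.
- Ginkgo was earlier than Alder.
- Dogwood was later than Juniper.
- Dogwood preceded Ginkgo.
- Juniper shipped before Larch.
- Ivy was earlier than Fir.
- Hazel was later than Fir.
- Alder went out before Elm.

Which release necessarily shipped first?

Juniper has a chain of constraints placing it before every other release, so Juniper must be first.

Juniper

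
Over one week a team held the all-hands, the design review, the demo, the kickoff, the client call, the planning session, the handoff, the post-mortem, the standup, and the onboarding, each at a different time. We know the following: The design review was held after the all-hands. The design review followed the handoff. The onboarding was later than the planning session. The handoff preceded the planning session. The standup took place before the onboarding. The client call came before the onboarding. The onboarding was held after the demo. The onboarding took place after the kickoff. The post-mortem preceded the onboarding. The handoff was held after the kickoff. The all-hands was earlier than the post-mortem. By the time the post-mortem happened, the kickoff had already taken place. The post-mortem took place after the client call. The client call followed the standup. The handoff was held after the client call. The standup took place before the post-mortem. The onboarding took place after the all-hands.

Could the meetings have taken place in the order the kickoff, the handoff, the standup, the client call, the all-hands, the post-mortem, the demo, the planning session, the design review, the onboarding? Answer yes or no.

The constraints require the client call before the handoff, but in the proposed sequence the handoff appears ahead of the client call. That one violation is enough.

no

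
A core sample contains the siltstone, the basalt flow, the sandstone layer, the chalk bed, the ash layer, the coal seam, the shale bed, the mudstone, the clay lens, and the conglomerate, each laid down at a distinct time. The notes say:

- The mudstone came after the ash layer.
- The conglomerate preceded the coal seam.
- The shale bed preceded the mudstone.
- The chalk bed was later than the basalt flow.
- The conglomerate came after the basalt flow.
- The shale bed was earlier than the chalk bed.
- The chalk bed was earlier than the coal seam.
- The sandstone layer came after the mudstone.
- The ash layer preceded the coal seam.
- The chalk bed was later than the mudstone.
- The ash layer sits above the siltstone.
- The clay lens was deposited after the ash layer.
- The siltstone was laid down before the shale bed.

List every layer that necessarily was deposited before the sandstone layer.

the ash layer, the mudstone, the shale bed, the siltstone

Directly stated before the sandstone layer: the mudstone.
The ash layer reaches the sandstone layer via the ash layer → the mudstone → the sandstone layer.
The shale bed reaches the sandstone layer via the shale bed → the mudstone → the sandstone layer.
The siltstone reaches the sandstone layer via the siltstone → the ash layer → the mudstone → the sandstone layer.
No chain forces the clay lens (or any of the others) ahead of the sandstone layer.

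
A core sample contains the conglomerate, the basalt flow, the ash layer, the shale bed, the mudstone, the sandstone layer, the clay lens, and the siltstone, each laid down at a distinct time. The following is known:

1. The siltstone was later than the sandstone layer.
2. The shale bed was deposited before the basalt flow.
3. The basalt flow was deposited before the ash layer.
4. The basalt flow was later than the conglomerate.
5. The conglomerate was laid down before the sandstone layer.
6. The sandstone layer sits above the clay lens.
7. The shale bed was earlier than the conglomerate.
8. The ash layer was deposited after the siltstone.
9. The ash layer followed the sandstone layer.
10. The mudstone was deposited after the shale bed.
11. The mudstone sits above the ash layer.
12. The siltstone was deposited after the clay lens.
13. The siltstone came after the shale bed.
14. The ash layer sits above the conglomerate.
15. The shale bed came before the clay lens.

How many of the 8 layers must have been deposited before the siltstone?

4

Directly stated before the siltstone: the clay lens, the sandstone layer, and the shale bed.
The conglomerate reaches the siltstone via the conglomerate → the sandstone layer → the siltstone.
No chain forces the mudstone (or any of the others) ahead of the siltstone.
That's the clay lens, the conglomerate, the sandstone layer, and the shale bed — 4 in all.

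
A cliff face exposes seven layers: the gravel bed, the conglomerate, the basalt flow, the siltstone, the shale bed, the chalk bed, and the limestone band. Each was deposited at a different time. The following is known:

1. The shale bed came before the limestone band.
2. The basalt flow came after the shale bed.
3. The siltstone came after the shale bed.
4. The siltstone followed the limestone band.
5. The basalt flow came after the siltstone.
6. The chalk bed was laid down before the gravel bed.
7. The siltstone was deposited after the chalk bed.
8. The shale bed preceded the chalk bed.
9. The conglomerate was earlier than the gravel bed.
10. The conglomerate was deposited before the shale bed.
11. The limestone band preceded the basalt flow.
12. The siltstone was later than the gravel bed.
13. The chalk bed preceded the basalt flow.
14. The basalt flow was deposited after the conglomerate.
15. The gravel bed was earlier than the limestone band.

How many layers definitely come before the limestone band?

Directly stated before the limestone band: the gravel bed and the shale bed.
The chalk bed reaches the limestone band via the chalk bed → the gravel bed → the limestone band.
The conglomerate reaches the limestone band via the conglomerate → the shale bed → the limestone band.
No chain forces the basalt flow (or any of the others) ahead of the limestone band.
That's the chalk bed, the conglomerate, the gravel bed, and the shale bed — 4 in all.

4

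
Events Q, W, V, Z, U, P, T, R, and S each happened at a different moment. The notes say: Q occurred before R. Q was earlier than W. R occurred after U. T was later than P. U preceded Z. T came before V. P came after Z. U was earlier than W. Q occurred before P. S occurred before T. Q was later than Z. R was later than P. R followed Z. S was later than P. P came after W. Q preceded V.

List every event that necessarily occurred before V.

Directly stated before V: Q and T.
P reaches V via P → T → V.
S reaches V via S → T → V.
U reaches V via U → Z → Q → V.
Likewise W and Z each reach V by chaining the stated constraints.

P, Q, S, T, U, W, Z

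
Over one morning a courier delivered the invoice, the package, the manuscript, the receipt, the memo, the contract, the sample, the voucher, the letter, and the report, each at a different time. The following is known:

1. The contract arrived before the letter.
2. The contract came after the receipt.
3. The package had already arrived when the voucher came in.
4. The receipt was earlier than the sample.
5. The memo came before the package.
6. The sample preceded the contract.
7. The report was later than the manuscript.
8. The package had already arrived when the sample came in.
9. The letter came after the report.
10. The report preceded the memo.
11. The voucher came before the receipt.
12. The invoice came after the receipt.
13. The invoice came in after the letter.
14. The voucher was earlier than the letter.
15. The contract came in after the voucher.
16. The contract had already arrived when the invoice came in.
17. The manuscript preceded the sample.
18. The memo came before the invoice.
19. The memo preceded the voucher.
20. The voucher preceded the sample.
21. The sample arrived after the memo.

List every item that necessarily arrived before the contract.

Directly stated before the contract: the receipt, the sample, and the voucher.
The manuscript reaches the contract via the manuscript → the sample → the contract.
The memo reaches the contract via the memo → the sample → the contract.
The package reaches the contract via the package → the sample → the contract.
Likewise the report reaches the contract by chaining the stated constraints.

the manuscript, the memo, the package, the receipt, the report, the sample, the voucher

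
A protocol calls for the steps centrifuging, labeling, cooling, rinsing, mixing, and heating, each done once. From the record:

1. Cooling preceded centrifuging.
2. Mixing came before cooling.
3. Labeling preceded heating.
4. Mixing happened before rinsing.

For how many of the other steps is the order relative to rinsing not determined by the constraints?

Forced before rinsing: mixing.
That leaves centrifuging, cooling, heating, and labeling with no forced order relative to rinsing — 4.

4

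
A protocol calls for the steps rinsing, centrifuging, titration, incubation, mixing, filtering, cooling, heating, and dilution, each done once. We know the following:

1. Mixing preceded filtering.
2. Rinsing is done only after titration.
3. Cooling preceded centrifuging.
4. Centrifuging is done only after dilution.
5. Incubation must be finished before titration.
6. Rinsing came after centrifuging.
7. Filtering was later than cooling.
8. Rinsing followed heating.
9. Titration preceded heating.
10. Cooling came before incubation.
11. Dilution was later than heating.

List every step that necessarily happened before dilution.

cooling, heating, incubation, titration

Directly stated before dilution: heating.
Cooling reaches dilution via cooling → incubation → titration → heating → dilution.
Incubation reaches dilution via incubation → titration → heating → dilution.
Titration reaches dilution via titration → heating → dilution.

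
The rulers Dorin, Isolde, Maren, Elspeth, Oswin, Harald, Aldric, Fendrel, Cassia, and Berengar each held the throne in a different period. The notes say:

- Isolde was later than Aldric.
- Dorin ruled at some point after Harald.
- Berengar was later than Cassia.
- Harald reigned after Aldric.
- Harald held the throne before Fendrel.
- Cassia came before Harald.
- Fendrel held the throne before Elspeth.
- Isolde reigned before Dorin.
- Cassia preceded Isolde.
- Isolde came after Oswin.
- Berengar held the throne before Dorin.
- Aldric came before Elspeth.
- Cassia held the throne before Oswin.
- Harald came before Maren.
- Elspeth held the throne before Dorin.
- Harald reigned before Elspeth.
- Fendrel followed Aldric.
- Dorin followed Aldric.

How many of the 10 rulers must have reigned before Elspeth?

Directly stated before Elspeth: Aldric, Fendrel, and Harald.
Cassia reaches Elspeth via Cassia → Harald → Elspeth.
No chain forces Dorin (or any of the others) ahead of Elspeth.
That's Aldric, Cassia, Fendrel, and Harald — 4 in all.

4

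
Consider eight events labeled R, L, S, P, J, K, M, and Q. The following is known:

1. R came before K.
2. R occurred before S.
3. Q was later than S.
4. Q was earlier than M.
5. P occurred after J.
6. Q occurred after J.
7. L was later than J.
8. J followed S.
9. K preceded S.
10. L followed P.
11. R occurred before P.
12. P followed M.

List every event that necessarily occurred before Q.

Directly stated before Q: J and S.
K reaches Q via K → S → Q.
R reaches Q via R → S → Q.

J, K, R, S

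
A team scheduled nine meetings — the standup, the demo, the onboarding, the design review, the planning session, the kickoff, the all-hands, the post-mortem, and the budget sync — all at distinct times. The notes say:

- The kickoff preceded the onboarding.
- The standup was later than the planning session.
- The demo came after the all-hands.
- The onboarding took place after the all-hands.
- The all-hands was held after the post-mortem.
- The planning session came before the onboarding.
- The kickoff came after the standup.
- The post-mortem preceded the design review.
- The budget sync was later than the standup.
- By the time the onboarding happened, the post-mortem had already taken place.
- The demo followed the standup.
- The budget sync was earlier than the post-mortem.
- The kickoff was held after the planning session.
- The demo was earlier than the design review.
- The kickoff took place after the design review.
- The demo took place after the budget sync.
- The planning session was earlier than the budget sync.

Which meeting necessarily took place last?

the onboarding

Every other meeting has a chain of constraints placing it before the onboarding, so the onboarding is last.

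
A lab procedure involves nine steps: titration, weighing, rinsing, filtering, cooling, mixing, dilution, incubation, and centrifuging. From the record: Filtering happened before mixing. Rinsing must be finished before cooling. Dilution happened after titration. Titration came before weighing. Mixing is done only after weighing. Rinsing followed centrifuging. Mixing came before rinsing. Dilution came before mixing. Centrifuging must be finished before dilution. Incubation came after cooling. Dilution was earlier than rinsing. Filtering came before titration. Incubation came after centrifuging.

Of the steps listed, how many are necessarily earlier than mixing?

Directly stated before mixing: dilution, filtering, and weighing.
Centrifuging reaches mixing via centrifuging → dilution → mixing.
Titration reaches mixing via titration → dilution → mixing.
That's centrifuging, dilution, filtering, titration, and weighing — 5 in all.

5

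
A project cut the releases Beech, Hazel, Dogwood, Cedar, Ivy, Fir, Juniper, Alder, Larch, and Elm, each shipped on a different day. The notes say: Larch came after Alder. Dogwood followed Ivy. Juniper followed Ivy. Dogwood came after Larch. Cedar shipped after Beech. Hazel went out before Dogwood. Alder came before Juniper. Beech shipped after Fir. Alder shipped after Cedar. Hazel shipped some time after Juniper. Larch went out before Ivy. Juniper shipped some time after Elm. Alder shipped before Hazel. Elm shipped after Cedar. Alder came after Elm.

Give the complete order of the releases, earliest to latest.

Fir, Beech, Cedar, Elm, Alder, Larch, Ivy, Juniper, Hazel, Dogwood

The constraints fix every adjacent pair, so only one ordering works:
Fir → Beech → Cedar → Elm → Alder → Larch → Ivy → Juniper → Hazel → Dogwood.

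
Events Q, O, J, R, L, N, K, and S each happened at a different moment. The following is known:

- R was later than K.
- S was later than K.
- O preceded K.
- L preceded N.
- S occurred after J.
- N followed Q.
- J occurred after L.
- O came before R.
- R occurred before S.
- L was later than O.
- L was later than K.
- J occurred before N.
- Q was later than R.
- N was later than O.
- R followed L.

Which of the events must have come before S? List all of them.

Directly stated before S: J, K, and R.
L reaches S via L → J → S.
O reaches S via O → R → S.
No chain forces Q (or any of the others) ahead of S.

J, K, L, O, R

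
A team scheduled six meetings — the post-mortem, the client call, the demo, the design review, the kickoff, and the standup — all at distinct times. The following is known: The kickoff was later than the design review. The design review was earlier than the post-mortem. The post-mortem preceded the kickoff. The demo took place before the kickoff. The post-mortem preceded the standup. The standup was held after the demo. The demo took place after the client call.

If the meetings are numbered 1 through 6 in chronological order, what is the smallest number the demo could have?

The client call must come before the demo — 1 forced predecessor.
Nothing else is forced ahead of the demo, so its earliest slot is position 1 + 1 = 2.

2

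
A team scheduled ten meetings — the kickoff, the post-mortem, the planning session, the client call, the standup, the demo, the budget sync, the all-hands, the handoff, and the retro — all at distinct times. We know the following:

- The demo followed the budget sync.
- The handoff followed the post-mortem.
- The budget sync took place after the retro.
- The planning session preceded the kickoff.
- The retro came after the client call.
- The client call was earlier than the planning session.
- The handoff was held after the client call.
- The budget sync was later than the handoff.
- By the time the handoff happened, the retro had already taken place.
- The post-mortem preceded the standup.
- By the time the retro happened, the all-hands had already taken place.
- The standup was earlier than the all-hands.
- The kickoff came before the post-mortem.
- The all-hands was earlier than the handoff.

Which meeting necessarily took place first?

the client call

The client call has a chain of constraints placing it before every other meeting, so the client call must be first.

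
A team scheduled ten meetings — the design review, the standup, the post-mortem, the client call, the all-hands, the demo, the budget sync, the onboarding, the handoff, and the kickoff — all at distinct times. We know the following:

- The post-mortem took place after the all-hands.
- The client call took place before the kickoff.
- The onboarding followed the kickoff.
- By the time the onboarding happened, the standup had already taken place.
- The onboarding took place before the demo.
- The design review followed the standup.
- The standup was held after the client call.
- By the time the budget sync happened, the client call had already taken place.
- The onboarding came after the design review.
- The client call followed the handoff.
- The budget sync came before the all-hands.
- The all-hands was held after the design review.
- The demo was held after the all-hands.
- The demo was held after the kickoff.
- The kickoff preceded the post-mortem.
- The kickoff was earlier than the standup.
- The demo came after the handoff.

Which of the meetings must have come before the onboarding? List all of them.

Directly stated before the onboarding: the design review, the kickoff, and the standup.
The client call reaches the onboarding via the client call → the kickoff → the onboarding.
The handoff reaches the onboarding via the handoff → the client call → the kickoff → the onboarding.
No chain forces the post-mortem (or any of the others) ahead of the onboarding.

the client call, the design review, the handoff, the kickoff, the standup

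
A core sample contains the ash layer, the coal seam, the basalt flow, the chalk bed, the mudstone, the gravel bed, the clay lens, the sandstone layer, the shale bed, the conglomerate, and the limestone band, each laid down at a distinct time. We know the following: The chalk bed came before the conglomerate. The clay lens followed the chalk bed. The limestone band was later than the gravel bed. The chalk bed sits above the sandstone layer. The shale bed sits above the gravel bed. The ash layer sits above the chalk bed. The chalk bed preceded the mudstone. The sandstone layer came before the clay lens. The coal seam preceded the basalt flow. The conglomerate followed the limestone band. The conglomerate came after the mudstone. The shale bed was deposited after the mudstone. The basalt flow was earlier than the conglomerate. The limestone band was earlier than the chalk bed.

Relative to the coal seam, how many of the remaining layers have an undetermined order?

Forced after the coal seam: the basalt flow and the conglomerate.
That leaves the ash layer, the chalk bed, the clay lens, the gravel bed, the limestone band, the mudstone, the sandstone layer, and the shale bed with no forced order relative to the coal seam — 8.

8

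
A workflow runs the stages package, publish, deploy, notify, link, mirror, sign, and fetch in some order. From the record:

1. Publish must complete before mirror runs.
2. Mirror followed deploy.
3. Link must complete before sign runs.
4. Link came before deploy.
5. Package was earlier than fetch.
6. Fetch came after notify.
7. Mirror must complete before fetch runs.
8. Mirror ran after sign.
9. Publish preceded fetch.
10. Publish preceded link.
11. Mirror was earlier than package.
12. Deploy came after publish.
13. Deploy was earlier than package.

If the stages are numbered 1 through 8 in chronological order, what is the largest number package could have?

Package must come before fetch — 1 stage forced after it.
Everything else can be placed before package in some valid order, so package can sit as late as position 8 − 1 = 7.

7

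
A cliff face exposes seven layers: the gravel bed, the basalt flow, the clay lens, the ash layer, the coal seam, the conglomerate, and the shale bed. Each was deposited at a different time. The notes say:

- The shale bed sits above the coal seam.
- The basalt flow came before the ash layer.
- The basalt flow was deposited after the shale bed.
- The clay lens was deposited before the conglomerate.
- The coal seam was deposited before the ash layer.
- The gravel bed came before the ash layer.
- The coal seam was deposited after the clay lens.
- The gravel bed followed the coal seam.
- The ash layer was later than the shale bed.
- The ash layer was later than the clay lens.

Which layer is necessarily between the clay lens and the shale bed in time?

Tracing the constraints gives the clay lens → the coal seam → the shale bed, so the coal seam sits after the clay lens and before the shale bed.
No other layer is forced both after the clay lens and before the shale bed.

the coal seam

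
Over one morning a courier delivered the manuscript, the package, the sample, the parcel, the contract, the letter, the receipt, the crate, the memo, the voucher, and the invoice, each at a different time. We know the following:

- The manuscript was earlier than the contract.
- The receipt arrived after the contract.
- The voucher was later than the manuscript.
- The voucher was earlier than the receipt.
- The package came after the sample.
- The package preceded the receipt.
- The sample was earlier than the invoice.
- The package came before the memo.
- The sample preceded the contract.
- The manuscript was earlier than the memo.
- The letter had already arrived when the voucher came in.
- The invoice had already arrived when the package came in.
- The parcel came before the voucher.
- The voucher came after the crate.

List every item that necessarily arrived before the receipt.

the contract, the crate, the invoice, the letter, the manuscript, the package, the parcel, the sample, the voucher

Directly stated before the receipt: the contract, the package, and the voucher.
The crate reaches the receipt via the crate → the voucher → the receipt.
The invoice reaches the receipt via the invoice → the package → the receipt.
The letter reaches the receipt via the letter → the voucher → the receipt.
Likewise the manuscript, the parcel, and the sample each reach the receipt by chaining the stated constraints.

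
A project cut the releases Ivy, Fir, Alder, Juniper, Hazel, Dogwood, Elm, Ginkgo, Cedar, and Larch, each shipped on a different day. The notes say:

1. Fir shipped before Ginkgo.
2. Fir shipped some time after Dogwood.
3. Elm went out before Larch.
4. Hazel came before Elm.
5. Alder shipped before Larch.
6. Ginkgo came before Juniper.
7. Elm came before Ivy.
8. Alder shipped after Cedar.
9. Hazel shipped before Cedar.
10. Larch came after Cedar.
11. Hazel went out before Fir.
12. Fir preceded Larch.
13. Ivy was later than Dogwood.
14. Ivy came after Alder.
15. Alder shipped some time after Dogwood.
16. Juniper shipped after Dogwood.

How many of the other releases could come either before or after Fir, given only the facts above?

Forced before Fir: Dogwood and Hazel; forced after Fir: Ginkgo, Juniper, and Larch.
That leaves Alder, Cedar, Elm, and Ivy with no forced order relative to Fir — 4.

4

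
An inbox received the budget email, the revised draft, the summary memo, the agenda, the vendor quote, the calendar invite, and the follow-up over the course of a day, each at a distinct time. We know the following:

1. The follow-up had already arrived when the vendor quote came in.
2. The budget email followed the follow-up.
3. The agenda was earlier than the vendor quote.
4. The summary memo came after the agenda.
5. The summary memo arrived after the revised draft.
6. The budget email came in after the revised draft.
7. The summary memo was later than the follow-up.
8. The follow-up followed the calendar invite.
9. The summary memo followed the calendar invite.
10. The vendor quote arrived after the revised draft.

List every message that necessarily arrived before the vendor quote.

the agenda, the calendar invite, the follow-up, the revised draft

Directly stated before the vendor quote: the agenda, the follow-up, and the revised draft.
The calendar invite reaches the vendor quote via the calendar invite → the follow-up → the vendor quote.
No chain forces the summary memo (or any of the others) ahead of the vendor quote.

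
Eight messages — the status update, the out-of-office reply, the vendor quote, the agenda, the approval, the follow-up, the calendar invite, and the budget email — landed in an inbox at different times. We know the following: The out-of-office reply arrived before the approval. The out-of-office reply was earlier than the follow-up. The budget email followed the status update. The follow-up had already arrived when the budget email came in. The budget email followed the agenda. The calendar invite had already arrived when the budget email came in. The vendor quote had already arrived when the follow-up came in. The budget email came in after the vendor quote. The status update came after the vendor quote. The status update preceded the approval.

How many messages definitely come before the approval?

3

Directly stated before the approval: the out-of-office reply and the status update.
The vendor quote reaches the approval via the vendor quote → the status update → the approval.
No chain forces the calendar invite (or any of the others) ahead of the approval.
That's the out-of-office reply, the status update, and the vendor quote — 3 in all.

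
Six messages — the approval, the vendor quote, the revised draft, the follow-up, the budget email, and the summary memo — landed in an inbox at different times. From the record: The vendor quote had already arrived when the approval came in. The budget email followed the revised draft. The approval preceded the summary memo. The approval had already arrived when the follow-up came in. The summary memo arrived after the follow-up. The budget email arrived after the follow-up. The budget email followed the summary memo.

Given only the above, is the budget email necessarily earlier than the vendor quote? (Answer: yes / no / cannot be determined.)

no

Tracing the constraints gives the vendor quote → the approval → the summary memo → the budget email, so the vendor quote must come before the budget email.
That means the budget email cannot be before the vendor quote.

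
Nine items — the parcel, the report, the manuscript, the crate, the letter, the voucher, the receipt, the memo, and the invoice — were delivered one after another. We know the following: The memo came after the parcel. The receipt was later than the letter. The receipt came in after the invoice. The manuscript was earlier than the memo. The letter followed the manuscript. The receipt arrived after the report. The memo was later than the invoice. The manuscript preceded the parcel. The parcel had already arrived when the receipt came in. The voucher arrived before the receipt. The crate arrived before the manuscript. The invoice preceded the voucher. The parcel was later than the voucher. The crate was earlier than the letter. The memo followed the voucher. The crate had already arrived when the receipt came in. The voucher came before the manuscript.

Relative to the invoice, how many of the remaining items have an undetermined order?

2

Forced after the invoice: the letter, the manuscript, the memo, the parcel, the receipt, and the voucher.
That leaves the crate and the report with no forced order relative to the invoice — 2.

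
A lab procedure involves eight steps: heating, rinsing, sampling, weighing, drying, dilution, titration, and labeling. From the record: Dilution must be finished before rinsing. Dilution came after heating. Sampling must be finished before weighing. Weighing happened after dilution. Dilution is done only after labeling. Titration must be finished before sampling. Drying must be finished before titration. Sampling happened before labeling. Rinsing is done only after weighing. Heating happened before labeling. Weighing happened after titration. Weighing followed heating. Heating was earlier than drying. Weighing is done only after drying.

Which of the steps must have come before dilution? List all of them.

drying, heating, labeling, sampling, titration

Directly stated before dilution: heating and labeling.
Drying reaches dilution via drying → titration → sampling → labeling → dilution.
Sampling reaches dilution via sampling → labeling → dilution.
Titration reaches dilution via titration → sampling → labeling → dilution.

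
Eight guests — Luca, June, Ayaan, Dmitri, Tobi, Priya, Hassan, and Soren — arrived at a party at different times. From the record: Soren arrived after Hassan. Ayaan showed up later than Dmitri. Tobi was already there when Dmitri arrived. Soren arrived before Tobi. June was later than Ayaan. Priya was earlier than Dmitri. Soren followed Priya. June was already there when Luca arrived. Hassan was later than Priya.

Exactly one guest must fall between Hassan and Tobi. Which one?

Tracing the constraints gives Hassan → Soren → Tobi, so Soren sits after Hassan and before Tobi.
No other guest is forced both after Hassan and before Tobi.

Soren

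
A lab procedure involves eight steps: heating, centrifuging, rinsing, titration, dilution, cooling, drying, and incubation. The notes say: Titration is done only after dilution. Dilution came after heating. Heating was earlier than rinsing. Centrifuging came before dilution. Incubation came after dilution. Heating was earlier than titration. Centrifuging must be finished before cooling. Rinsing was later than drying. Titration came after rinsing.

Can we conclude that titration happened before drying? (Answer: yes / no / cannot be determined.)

Tracing the constraints gives drying → rinsing → titration, so drying must come before titration.
That means titration cannot be before drying.

no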